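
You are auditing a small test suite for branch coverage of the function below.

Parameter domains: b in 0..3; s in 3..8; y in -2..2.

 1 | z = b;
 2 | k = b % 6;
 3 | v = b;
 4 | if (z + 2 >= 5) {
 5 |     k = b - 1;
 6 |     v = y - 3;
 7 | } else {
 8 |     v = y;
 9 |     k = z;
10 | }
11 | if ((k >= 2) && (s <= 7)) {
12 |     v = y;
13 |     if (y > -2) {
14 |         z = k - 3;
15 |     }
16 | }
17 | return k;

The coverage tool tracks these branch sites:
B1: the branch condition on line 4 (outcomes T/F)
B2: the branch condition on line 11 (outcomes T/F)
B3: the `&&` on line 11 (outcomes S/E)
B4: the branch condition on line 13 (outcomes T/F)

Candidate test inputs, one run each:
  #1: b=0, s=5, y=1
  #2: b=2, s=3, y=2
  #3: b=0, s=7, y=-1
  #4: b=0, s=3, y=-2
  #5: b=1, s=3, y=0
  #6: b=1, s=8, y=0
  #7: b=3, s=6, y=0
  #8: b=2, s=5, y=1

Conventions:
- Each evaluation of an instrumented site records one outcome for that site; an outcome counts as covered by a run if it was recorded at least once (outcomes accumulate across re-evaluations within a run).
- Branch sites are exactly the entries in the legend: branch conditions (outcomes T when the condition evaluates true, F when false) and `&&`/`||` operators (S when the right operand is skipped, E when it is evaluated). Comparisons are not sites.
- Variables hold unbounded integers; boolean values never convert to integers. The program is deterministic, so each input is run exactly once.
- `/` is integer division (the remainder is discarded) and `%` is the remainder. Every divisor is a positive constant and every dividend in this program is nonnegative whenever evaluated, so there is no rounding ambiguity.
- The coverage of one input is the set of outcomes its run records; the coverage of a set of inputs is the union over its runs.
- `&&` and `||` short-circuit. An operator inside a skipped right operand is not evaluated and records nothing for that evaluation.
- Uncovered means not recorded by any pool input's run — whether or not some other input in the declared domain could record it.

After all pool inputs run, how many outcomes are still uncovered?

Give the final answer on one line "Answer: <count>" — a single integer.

test 1 (b=0, s=5, y=1) hits B1=F, B2=F, B3=S
test 2 (b=2, s=3, y=2) hits B1=F, B2=T, B3=E, B4=T
test 3 (b=0, s=7, y=-1) hits B1=F, B2=F, B3=S
test 4 (b=0, s=3, y=-2) hits B1=F, B2=F, B3=S
test 5 (b=1, s=3, y=0) hits B1=F, B2=F, B3=S
test 6 (b=1, s=8, y=0) hits B1=F, B2=F, B3=S
test 7 (b=3, s=6, y=0) hits B1=T, B2=T, B3=E, B4=T
test 8 (b=2, s=5, y=1) hits B1=F, B2=T, B3=E, B4=T
union over the pool: B1=T, B1=F, B2=T, B2=F, B3=S, B3=E, B4=T
uncovered (1 of 8): B4=F

Answer: 1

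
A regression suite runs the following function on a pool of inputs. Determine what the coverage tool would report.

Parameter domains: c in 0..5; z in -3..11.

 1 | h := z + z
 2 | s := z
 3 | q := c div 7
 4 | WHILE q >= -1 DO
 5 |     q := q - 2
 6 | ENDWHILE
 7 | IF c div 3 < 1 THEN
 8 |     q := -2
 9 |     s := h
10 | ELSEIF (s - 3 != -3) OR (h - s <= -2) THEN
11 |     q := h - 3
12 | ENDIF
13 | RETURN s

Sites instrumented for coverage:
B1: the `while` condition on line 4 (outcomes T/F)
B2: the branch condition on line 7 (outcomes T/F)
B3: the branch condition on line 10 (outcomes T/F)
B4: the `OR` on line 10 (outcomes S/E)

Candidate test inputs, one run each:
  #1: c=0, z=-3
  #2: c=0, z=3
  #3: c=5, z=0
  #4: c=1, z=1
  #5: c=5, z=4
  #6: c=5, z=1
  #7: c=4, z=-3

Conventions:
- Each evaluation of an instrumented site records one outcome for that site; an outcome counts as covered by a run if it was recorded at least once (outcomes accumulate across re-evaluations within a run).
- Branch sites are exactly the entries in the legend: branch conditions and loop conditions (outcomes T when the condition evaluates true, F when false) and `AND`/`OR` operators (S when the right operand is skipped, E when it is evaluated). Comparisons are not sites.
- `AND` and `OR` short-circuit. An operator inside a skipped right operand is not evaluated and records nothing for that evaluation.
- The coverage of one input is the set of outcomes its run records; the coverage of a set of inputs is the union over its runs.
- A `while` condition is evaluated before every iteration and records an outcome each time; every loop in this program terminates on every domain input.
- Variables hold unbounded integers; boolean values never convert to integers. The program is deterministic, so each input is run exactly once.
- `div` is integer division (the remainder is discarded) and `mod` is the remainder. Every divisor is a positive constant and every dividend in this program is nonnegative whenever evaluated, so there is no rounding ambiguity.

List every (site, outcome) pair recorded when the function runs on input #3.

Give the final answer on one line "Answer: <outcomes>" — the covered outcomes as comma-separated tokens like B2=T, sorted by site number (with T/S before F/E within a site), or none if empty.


Simulating input #3 (c=5, z=0) step by step:
  B1->T, B1->F, B2->F, B4->E, B3->F
distinct outcomes covered: B1=T, B1=F, B2=F, B3=F, B4=E
Answer: B1=T, B1=F, B2=F, B3=F, B4=E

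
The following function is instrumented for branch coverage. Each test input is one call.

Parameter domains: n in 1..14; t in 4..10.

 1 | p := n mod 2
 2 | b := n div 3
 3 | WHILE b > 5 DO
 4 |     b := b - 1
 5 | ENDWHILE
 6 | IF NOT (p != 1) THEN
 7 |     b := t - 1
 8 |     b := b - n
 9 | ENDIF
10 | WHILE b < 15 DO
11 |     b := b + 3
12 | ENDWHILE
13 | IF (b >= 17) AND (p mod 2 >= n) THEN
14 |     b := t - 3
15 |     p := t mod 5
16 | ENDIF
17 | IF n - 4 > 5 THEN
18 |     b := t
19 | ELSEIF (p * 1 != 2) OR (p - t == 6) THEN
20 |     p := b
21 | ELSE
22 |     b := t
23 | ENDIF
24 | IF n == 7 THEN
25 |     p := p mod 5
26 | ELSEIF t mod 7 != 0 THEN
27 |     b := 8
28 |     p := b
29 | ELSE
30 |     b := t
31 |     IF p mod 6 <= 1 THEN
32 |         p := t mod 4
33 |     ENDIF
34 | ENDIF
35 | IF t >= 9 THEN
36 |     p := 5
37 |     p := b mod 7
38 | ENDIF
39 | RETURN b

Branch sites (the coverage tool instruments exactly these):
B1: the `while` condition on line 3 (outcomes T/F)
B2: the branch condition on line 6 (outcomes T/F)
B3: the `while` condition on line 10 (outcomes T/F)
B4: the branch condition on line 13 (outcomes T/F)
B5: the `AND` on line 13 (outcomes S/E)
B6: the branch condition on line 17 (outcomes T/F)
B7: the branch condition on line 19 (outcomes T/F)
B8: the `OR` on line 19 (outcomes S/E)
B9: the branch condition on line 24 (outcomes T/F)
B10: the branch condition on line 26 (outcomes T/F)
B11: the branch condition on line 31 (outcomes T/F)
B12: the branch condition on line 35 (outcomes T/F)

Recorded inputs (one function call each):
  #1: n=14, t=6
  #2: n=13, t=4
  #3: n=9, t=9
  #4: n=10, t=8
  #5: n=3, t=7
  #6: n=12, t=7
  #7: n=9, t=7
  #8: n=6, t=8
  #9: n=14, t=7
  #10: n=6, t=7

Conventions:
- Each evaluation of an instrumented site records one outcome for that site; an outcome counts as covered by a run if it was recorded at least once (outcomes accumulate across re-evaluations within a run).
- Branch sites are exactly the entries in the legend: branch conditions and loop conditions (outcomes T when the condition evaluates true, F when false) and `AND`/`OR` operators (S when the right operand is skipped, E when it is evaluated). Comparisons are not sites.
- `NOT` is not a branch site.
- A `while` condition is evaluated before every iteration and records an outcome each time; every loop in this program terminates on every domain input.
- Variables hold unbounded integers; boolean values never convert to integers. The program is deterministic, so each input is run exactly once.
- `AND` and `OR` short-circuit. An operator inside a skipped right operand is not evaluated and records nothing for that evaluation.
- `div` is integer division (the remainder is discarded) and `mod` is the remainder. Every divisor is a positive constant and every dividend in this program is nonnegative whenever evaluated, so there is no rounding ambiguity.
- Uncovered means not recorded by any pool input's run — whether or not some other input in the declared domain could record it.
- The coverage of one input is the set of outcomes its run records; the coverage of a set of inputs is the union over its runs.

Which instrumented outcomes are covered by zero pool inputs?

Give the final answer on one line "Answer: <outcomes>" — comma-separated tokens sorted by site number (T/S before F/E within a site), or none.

input #1, n=14, t=6: events B1->F, B2->F, B3->T, B3->T, B3->T, B3->T, B3->F, B5->S, B4->F, B6->T, B9->F, B10->T, B12->F; outcomes B1=F, B2=F, B3=T, B3=F, B4=F, B5=S, B6=T, B9=F, B10=T, B12=F
input #2, n=13, t=4: events B1->F, B2->T, B3->T, B3->T, B3->T, B3->T, B3->T, B3->T, B3->T, B3->T, B3->T, B3->F, B5->E, B4->F, ...; outcomes B1=F, B2=T, B3=T, B3=F, B4=F, B5=E, B6=T, B9=F, B10=T, B12=F
input #3, n=9, t=9: events B1->F, B2->T, B3->T, B3->T, B3->T, B3->T, B3->T, B3->T, B3->F, B5->E, B4->F, B6->F, B8->S, B7->T, ...; outcomes B1=F, B2=T, B3=T, B3=F, B4=F, B5=E, B6=F, B7=T, B8=S, B9=F, B10=T, B12=T
input #4, n=10, t=8: events B1->F, B2->F, B3->T, B3->T, B3->T, B3->T, B3->F, B5->S, B4->F, B6->T, B9->F, B10->T, B12->F; outcomes B1=F, B2=F, B3=T, B3=F, B4=F, B5=S, B6=T, B9=F, B10=T, B12=F
input #5, n=3, t=7: events B1->F, B2->T, B3->T, B3->T, B3->T, B3->T, B3->F, B5->S, B4->F, B6->F, B8->S, B7->T, B9->F, B10->F, ...; outcomes B1=F, B2=T, B3=T, B3=F, B4=F, B5=S, B6=F, B7=T, B8=S, B9=F, B10=F, B11=F, B12=F
input #6, n=12, t=7: events B1->F, B2->F, B3->T, B3->T, B3->T, B3->T, B3->F, B5->S, B4->F, B6->T, B9->F, B10->F, B11->T, B12->F; outcomes B1=F, B2=F, B3=T, B3=F, B4=F, B5=S, B6=T, B9=F, B10=F, B11=T, B12=F
input #7, n=9, t=7: events B1->F, B2->T, B3->T, B3->T, B3->T, B3->T, B3->T, B3->T, B3->F, B5->S, B4->F, B6->F, B8->S, B7->T, ...; outcomes B1=F, B2=T, B3=T, B3=F, B4=F, B5=S, B6=F, B7=T, B8=S, B9=F, B10=F, B11=F, B12=F
input #8, n=6, t=8: events B1->F, B2->F, B3->T, B3->T, B3->T, B3->T, B3->T, B3->F, B5->E, B4->F, B6->F, B8->S, B7->T, B9->F, ...; outcomes B1=F, B2=F, B3=T, B3=F, B4=F, B5=E, B6=F, B7=T, B8=S, B9=F, B10=T, B12=F
input #9, n=14, t=7: events B1->F, B2->F, B3->T, B3->T, B3->T, B3->T, B3->F, B5->S, B4->F, B6->T, B9->F, B10->F, B11->T, B12->F; outcomes B1=F, B2=F, B3=T, B3=F, B4=F, B5=S, B6=T, B9=F, B10=F, B11=T, B12=F
input #10, n=6, t=7: events B1->F, B2->F, B3->T, B3->T, B3->T, B3->T, B3->T, B3->F, B5->E, B4->F, B6->F, B8->S, B7->T, B9->F, ...; outcomes B1=F, B2=F, B3=T, B3=F, B4=F, B5=E, B6=F, B7=T, B8=S, B9=F, B10=F, B11=F, B12=F
union over the pool: B1=F, B2=T, B2=F, B3=T, B3=F, B4=F, B5=S, B5=E, B6=T, B6=F, B7=T, B8=S, B9=F, B10=T, B10=F, B11=T, B11=F, B12=T, B12=F
uncovered (5 of 24): B1=T, B4=T, B7=F, B8=E, B9=T

Answer: B1=T, B4=T, B7=F, B8=E, B9=T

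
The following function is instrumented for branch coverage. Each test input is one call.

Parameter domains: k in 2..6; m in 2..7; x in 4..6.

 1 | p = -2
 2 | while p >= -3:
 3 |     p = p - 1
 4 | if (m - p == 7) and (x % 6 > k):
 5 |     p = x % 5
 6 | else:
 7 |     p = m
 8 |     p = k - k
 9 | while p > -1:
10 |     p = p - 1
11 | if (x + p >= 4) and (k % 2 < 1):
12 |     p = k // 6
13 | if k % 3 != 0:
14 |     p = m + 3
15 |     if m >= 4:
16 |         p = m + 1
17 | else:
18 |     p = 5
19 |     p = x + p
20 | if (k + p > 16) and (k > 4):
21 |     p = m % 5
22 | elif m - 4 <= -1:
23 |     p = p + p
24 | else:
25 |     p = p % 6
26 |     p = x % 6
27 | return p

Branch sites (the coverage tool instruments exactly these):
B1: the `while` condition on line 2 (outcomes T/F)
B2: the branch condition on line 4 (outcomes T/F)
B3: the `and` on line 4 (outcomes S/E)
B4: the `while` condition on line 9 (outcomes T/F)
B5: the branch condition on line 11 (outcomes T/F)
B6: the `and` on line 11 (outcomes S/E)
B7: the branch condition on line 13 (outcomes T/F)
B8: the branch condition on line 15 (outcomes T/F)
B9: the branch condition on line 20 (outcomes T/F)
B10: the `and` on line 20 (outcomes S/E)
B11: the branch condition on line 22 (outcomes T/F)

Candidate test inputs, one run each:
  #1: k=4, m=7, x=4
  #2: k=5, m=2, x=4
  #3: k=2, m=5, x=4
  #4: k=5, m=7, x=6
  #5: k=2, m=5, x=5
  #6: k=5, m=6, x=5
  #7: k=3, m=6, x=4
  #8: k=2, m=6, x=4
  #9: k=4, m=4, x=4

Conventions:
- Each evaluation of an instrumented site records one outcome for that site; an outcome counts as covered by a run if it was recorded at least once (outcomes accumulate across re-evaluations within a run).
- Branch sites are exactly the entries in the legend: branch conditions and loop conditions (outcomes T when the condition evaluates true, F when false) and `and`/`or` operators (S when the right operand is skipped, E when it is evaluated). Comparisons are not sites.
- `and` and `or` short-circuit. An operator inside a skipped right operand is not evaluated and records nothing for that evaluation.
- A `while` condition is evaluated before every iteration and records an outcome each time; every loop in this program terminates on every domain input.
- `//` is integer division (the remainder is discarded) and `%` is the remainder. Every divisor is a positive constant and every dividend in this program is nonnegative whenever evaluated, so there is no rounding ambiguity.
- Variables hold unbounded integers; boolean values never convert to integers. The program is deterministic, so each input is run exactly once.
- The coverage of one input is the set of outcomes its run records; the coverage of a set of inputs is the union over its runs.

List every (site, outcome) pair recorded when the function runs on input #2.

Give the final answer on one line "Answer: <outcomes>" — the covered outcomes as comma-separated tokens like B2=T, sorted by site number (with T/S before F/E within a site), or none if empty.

Simulating input #2 (k=5, m=2, x=4) step by step:
  B1->T, B1->T, B1->F, B3->S, B2->F, B4->T, B4->F, B6->S, B5->F, B7->T
  B8->F, B10->S, B9->F, B11->T
as a set, this run covers: B1=T, B1=F, B2=F, B3=S, B4=T, B4=F, B5=F, B6=S, B7=T, B8=F, B9=F, B10=S, B11=T

Answer: B1=T, B1=F, B2=F, B3=S, B4=T, B4=F, B5=F, B6=S, B7=T, B8=F, B9=F, B10=S, B11=T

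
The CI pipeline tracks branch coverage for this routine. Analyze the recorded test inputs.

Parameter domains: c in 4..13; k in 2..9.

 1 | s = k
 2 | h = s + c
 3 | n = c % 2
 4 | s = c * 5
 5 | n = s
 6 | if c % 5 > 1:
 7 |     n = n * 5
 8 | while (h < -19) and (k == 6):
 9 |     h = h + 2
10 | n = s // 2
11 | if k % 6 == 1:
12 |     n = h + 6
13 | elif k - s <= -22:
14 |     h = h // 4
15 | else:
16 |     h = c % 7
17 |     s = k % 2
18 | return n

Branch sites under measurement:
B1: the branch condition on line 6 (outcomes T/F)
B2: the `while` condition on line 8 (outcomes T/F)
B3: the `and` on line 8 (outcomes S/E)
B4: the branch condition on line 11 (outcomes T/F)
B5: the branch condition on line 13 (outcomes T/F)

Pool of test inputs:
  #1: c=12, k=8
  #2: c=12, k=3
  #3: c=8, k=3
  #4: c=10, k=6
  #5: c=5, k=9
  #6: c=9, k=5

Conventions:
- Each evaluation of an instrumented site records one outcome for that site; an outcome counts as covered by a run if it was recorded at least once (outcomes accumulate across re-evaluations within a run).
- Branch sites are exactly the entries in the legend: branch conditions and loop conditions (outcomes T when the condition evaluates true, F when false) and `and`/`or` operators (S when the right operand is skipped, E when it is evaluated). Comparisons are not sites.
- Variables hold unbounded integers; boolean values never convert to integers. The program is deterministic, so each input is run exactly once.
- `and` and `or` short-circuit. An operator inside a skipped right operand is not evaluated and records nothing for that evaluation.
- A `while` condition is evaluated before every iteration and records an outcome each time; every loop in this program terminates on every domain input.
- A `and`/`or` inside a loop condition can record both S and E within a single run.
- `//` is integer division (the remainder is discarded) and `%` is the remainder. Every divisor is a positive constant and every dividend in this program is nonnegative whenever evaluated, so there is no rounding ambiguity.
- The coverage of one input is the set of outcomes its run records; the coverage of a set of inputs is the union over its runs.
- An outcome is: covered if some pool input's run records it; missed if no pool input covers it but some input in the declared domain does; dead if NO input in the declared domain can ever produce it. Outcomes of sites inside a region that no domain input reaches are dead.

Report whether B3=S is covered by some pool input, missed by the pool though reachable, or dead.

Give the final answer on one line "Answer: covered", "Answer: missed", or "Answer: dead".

B3=S is recorded by pool input(s) 1, 2, 3, 4, 5, 6 -> covered

Answer: covered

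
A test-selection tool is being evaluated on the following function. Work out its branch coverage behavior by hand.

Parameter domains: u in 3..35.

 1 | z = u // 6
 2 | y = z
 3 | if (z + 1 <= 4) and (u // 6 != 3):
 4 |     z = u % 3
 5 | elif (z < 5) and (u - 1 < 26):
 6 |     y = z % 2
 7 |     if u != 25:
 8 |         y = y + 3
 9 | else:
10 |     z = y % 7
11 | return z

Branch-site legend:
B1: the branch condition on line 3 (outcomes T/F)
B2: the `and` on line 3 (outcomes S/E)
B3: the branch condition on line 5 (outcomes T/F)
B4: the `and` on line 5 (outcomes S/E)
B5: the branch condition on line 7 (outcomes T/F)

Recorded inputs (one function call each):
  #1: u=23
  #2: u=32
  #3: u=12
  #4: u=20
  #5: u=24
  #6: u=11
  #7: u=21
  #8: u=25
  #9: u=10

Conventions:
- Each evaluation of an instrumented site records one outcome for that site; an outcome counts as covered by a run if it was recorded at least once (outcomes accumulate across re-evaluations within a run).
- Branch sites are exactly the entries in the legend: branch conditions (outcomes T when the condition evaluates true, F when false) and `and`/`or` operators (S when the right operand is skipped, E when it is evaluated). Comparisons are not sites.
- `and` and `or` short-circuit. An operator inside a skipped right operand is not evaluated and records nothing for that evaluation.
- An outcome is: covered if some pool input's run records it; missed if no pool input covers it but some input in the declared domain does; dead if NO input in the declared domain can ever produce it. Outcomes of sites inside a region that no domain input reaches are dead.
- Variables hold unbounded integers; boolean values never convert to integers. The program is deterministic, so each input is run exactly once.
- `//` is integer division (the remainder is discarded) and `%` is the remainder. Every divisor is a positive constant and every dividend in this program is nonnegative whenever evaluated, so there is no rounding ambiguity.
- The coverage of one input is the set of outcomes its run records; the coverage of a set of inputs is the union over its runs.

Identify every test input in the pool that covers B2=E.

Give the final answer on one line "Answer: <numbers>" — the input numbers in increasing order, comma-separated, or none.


input #1 (u=23): produces B2=E
input #2 (u=32): does not produce B2=E
input #3 (u=12): produces B2=E
input #4 (u=20): produces B2=E
input #5 (u=24): does not produce B2=E
input #6 (u=11): produces B2=E
input #7 (u=21): produces B2=E
input #8 (u=25): does not produce B2=E
input #9 (u=10): produces B2=E
Answer: 1, 3, 4, 6, 7, 9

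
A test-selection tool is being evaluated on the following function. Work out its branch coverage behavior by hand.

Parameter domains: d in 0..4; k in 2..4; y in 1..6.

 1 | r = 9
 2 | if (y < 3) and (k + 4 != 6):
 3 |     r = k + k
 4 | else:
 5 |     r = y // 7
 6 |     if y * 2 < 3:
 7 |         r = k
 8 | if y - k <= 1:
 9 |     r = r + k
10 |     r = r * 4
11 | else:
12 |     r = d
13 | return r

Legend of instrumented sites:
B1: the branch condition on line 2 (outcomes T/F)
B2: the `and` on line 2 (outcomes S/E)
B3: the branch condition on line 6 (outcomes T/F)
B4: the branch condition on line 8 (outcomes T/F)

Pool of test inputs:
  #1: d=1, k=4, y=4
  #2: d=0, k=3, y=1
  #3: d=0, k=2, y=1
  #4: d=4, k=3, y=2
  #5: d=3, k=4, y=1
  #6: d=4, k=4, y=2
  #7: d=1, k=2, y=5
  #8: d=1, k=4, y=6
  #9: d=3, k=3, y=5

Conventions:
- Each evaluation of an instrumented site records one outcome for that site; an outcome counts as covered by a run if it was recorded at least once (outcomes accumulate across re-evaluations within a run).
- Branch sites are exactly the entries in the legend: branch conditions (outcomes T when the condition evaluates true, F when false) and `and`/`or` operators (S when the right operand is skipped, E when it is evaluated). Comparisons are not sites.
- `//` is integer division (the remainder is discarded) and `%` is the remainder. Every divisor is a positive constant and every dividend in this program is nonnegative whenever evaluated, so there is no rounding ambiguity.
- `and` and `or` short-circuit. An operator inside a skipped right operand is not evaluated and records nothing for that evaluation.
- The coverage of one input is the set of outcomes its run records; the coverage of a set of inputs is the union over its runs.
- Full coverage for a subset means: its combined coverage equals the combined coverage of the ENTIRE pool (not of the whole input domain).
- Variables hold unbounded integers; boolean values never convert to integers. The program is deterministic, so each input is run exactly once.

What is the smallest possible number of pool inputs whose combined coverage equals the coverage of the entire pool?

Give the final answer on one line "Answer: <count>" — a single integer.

run #1 (d=1, k=4, y=4) records B1=F, B2=S, B3=F, B4=T
run #2 (d=0, k=3, y=1) records B1=T, B2=E, B4=T
run #3 (d=0, k=2, y=1) records B1=F, B2=E, B3=T, B4=T
run #4 (d=4, k=3, y=2) records B1=T, B2=E, B4=T
run #5 (d=3, k=4, y=1) records B1=T, B2=E, B4=T
run #6 (d=4, k=4, y=2) records B1=T, B2=E, B4=T
run #7 (d=1, k=2, y=5) records B1=F, B2=S, B3=F, B4=F
run #8 (d=1, k=4, y=6) records B1=F, B2=S, B3=F, B4=F
run #9 (d=3, k=3, y=5) records B1=F, B2=S, B3=F, B4=F
the full pool covers 8 outcomes: B1=T, B1=F, B2=S, B2=E, B3=T, B3=F, B4=T, B4=F
no size-1 subset reaches all 8 outcomes (best union: 4/8)
no size-2 subset reaches all 8 outcomes (best union: 7/8)
size 3: inputs {2, 3, 7} cover all 8 outcomes, and no lexicographically smaller subset of this size does

Answer: 3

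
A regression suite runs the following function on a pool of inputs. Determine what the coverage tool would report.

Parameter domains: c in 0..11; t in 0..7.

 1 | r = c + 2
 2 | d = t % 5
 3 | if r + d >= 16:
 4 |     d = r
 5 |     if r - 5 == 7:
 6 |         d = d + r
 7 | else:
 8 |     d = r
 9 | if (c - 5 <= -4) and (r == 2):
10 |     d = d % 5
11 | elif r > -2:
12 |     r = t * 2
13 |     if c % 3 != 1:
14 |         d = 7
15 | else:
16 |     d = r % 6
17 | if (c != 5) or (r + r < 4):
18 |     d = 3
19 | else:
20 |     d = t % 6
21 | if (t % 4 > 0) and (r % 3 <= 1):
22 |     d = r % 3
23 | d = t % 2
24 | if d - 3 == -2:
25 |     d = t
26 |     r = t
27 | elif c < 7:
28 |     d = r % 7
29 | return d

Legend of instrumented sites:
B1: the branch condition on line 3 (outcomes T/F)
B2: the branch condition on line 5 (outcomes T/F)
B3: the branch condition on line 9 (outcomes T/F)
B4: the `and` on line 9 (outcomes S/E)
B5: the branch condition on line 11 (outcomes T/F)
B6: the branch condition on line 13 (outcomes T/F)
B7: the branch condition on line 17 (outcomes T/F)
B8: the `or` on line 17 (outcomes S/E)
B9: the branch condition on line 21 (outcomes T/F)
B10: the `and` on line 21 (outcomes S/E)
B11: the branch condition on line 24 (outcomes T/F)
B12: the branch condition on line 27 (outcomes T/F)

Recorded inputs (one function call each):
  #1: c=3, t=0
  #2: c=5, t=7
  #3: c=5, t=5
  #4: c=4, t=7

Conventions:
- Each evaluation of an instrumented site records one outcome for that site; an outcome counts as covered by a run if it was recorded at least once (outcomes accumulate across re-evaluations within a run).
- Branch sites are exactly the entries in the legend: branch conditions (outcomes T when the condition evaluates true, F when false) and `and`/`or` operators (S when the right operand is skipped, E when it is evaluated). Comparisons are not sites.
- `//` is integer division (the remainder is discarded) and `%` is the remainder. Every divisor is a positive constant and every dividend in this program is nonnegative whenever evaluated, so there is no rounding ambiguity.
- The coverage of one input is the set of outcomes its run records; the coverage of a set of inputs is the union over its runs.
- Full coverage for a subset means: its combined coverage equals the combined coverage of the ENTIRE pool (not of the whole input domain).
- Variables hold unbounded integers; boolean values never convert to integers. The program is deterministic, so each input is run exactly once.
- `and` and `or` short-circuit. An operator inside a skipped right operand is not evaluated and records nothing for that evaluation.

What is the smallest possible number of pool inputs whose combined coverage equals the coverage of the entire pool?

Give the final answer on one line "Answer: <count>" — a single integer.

input #1, c=3, t=0: events B1->F, B4->S, B3->F, B5->T, B6->T, B8->S, B7->T, B10->S, B9->F, B11->F, B12->T; outcomes B1=F, B3=F, B4=S, B5=T, B6=T, B7=T, B8=S, B9=F, B10=S, B11=F, B12=T
input #2, c=5, t=7: events B1->F, B4->S, B3->F, B5->T, B6->T, B8->E, B7->F, B10->E, B9->F, B11->T; outcomes B1=F, B3=F, B4=S, B5=T, B6=T, B7=F, B8=E, B9=F, B10=E, B11=T
input #3, c=5, t=5: events B1->F, B4->S, B3->F, B5->T, B6->T, B8->E, B7->F, B10->E, B9->T, B11->T; outcomes B1=F, B3=F, B4=S, B5=T, B6=T, B7=F, B8=E, B9=T, B10=E, B11=T
input #4, c=4, t=7: events B1->F, B4->S, B3->F, B5->T, B6->F, B8->S, B7->T, B10->E, B9->F, B11->T; outcomes B1=F, B3=F, B4=S, B5=T, B6=F, B7=T, B8=S, B9=F, B10=E, B11=T
union over all inputs: B1=F, B3=F, B4=S, B5=T, B6=T, B6=F, B7=T, B7=F, B8=S, B8=E, B9=T, B9=F, B10=S, B10=E, B11=T, B11=F, B12=T (17 outcomes)
no size-1 subset reaches all 17 outcomes (best union: 11/17)
no size-2 subset reaches all 17 outcomes (best union: 16/17)
inputs {1, 3, 4} (size 3) cover everything; no size-3 subset with a lexicographically smaller index list covers all 17

Answer: 3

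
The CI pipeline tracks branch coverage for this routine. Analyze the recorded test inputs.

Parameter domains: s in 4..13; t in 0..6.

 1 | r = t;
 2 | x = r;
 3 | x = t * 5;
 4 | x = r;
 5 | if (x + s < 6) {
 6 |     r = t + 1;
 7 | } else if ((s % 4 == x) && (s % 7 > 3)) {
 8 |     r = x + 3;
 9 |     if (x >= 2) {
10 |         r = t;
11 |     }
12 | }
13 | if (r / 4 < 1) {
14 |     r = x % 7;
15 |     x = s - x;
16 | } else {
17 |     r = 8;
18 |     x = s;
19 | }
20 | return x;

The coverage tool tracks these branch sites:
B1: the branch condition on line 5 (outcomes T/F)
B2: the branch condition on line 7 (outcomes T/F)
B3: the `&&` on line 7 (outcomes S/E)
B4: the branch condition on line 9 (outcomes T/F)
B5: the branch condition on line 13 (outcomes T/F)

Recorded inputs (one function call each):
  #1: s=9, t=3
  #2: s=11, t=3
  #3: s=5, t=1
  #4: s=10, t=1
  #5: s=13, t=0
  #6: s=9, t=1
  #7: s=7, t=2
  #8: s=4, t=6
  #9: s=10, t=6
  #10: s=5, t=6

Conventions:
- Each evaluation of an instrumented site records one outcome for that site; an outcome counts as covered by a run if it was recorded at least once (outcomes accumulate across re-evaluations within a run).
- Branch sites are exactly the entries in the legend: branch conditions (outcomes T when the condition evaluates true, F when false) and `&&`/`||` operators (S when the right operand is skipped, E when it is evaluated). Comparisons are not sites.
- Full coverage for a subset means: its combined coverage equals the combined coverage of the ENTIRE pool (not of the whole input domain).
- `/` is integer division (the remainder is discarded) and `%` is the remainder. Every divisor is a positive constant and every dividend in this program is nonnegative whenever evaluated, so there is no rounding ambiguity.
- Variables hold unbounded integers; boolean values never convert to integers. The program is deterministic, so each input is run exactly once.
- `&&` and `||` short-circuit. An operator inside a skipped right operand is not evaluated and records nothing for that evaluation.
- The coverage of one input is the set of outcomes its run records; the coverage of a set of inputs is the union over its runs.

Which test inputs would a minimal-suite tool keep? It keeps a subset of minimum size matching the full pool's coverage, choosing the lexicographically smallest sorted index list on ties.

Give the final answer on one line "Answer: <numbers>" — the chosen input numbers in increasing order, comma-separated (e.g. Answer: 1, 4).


run #1 (s=9, t=3) runs B1->F, B3->S, B2->F, B5->T; records B1=F, B2=F, B3=S, B5=T
run #2 (s=11, t=3) runs B1->F, B3->E, B2->T, B4->T, B5->T; records B1=F, B2=T, B3=E, B4=T, B5=T
run #3 (s=5, t=1) runs B1->F, B3->E, B2->T, B4->F, B5->F; records B1=F, B2=T, B3=E, B4=F, B5=F
run #4 (s=10, t=1) runs B1->F, B3->S, B2->F, B5->T; records B1=F, B2=F, B3=S, B5=T
run #5 (s=13, t=0) runs B1->F, B3->S, B2->F, B5->T; records B1=F, B2=F, B3=S, B5=T
run #6 (s=9, t=1) runs B1->F, B3->E, B2->F, B5->T; records B1=F, B2=F, B3=E, B5=T
run #7 (s=7, t=2) runs B1->F, B3->S, B2->F, B5->T; records B1=F, B2=F, B3=S, B5=T
run #8 (s=4, t=6) runs B1->F, B3->S, B2->F, B5->F; records B1=F, B2=F, B3=S, B5=F
run #9 (s=10, t=6) runs B1->F, B3->S, B2->F, B5->F; records B1=F, B2=F, B3=S, B5=F
run #10 (s=5, t=6) runs B1->F, B3->S, B2->F, B5->F; records B1=F, B2=F, B3=S, B5=F
the full pool covers 9 outcomes: B1=F, B2=T, B2=F, B3=S, B3=E, B4=T, B4=F, B5=T, B5=F
checked all size-1 subsets: none covers 9 outcomes (max 5/9)
checked all size-2 subsets: none covers 9 outcomes (max 8/9)
the canonical winner is {1, 2, 3}: size 3, full 9-outcome coverage, earliest index list among size-3 covers
Answer: 1, 2, 3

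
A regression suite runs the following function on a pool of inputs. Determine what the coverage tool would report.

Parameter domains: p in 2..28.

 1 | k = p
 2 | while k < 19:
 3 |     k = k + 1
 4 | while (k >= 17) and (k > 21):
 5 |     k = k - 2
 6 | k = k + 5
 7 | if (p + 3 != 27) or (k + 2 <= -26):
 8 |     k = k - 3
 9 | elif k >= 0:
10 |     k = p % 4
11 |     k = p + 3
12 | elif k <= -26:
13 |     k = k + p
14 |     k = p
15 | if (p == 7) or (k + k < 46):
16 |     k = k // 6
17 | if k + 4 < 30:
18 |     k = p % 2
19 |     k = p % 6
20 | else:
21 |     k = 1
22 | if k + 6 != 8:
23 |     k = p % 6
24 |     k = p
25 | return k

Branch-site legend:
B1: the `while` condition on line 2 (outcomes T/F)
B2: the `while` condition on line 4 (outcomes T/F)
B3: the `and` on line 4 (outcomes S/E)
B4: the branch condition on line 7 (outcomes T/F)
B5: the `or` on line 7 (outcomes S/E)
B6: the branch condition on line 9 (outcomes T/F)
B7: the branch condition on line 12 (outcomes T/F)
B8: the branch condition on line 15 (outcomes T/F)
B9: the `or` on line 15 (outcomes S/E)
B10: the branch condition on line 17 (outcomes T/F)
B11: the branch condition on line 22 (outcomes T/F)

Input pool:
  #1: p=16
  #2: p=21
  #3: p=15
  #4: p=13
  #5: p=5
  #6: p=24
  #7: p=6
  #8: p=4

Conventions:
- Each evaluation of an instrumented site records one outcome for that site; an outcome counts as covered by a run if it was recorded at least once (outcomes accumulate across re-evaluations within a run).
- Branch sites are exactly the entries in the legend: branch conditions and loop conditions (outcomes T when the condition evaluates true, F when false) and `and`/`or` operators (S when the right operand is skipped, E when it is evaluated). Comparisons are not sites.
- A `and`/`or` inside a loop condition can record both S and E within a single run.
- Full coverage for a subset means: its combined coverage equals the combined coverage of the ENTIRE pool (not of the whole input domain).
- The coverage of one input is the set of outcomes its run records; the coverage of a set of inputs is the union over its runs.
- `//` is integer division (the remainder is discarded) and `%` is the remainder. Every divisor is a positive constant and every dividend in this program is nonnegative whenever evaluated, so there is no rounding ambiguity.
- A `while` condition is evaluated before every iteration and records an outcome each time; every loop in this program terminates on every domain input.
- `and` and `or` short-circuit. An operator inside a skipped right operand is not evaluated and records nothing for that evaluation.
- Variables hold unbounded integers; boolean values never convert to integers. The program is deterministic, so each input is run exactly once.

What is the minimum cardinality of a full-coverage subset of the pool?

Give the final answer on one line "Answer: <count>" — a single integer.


test 1 (p=16) fires B1->T, B1->T, B1->T, B1->F, B3->E, B2->F, B5->S, B4->T, B9->E, B8->T, B10->T, B11->T; hits B1=T, B1=F, B2=F, B3=E, B4=T, B5=S, B8=T, B9=E, B10=T, B11=T
test 2 (p=21) fires B1->F, B3->E, B2->F, B5->S, B4->T, B9->E, B8->F, B10->T, B11->T; hits B1=F, B2=F, B3=E, B4=T, B5=S, B8=F, B9=E, B10=T, B11=T
test 3 (p=15) fires B1->T, B1->T, B1->T, B1->T, B1->F, B3->E, B2->F, B5->S, B4->T, B9->E, B8->T, B10->T, B11->T; hits B1=T, B1=F, B2=F, B3=E, B4=T, B5=S, B8=T, B9=E, B10=T, B11=T
test 4 (p=13) fires B1->T, B1->T, B1->T, B1->T, B1->T, B1->T, B1->F, B3->E, B2->F, B5->S, B4->T, B9->E, B8->T, B10->T, ...; hits B1=T, B1=F, B2=F, B3=E, B4=T, B5=S, B8=T, B9=E, B10=T, B11=T
test 5 (p=5) fires B1->T, B1->T, B1->T, B1->T, B1->T, B1->T, B1->T, B1->T, B1->T, B1->T, B1->T, B1->T, B1->T, B1->T, ...; hits B1=T, B1=F, B2=F, B3=E, B4=T, B5=S, B8=T, B9=E, B10=T, B11=T
test 6 (p=24) fires B1->F, B3->E, B2->T, B3->E, B2->T, B3->E, B2->F, B5->E, B4->F, B6->T, B9->E, B8->F, B10->F, B11->T; hits B1=F, B2=T, B2=F, B3=E, B4=F, B5=E, B6=T, B8=F, B9=E, B10=F, B11=T
test 7 (p=6) fires B1->T, B1->T, B1->T, B1->T, B1->T, B1->T, B1->T, B1->T, B1->T, B1->T, B1->T, B1->T, B1->T, B1->F, ...; hits B1=T, B1=F, B2=F, B3=E, B4=T, B5=S, B8=T, B9=E, B10=T, B11=T
test 8 (p=4) fires B1->T, B1->T, B1->T, B1->T, B1->T, B1->T, B1->T, B1->T, B1->T, B1->T, B1->T, B1->T, B1->T, B1->T, ...; hits B1=T, B1=F, B2=F, B3=E, B4=T, B5=S, B8=T, B9=E, B10=T, B11=T
together the pool reaches 16 outcomes: B1=T, B1=F, B2=T, B2=F, B3=E, B4=T, B4=F, B5=S, B5=E, B6=T, B8=T, B8=F, B9=E, B10=T, B10=F, B11=T
every size-1 subset falls short of the 16 outcomes (best: 11/16)
the canonical winner is {1, 6}: size 2, full 16-outcome coverage, earliest index list among size-2 covers
Answer: 2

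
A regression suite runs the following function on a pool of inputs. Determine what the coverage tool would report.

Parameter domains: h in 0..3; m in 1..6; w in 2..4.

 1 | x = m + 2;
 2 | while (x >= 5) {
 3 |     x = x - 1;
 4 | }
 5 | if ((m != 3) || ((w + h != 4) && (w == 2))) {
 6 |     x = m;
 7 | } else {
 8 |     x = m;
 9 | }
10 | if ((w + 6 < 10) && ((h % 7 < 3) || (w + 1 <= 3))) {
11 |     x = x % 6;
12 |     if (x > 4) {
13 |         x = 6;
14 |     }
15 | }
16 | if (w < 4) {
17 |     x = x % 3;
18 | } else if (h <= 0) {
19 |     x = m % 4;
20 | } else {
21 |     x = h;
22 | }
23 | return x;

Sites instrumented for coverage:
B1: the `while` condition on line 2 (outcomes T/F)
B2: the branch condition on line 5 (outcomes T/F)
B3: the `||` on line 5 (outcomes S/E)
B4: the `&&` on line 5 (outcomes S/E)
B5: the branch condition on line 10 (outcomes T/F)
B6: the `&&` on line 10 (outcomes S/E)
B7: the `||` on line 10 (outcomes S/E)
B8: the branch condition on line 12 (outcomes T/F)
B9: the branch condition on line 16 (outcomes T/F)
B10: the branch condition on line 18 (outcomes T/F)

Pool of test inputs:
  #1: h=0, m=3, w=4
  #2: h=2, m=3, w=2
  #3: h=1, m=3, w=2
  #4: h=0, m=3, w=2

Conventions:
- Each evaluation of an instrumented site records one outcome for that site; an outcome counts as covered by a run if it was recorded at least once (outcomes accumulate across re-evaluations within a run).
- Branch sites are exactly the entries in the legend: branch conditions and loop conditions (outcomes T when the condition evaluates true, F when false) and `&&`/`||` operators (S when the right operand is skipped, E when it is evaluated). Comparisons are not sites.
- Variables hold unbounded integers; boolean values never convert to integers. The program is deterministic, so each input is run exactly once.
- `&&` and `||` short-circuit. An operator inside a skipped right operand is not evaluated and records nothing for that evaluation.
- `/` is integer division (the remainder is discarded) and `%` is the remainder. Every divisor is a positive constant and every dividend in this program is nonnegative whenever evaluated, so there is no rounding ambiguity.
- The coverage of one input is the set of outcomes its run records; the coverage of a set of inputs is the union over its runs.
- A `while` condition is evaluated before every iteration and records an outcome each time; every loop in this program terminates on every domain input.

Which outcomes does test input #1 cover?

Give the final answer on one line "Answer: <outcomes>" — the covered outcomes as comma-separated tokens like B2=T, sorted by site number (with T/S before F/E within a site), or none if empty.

Simulating input #1 (h=0, m=3, w=4) step by step:
  B1->T, B1->F, B3->E, B4->S, B2->F, B6->S, B5->F, B9->F, B10->T
collecting distinct outcomes: B1=T, B1=F, B2=F, B3=E, B4=S, B5=F, B6=S, B9=F, B10=T

Answer: B1=T, B1=F, B2=F, B3=E, B4=S, B5=F, B6=S, B9=F, B10=T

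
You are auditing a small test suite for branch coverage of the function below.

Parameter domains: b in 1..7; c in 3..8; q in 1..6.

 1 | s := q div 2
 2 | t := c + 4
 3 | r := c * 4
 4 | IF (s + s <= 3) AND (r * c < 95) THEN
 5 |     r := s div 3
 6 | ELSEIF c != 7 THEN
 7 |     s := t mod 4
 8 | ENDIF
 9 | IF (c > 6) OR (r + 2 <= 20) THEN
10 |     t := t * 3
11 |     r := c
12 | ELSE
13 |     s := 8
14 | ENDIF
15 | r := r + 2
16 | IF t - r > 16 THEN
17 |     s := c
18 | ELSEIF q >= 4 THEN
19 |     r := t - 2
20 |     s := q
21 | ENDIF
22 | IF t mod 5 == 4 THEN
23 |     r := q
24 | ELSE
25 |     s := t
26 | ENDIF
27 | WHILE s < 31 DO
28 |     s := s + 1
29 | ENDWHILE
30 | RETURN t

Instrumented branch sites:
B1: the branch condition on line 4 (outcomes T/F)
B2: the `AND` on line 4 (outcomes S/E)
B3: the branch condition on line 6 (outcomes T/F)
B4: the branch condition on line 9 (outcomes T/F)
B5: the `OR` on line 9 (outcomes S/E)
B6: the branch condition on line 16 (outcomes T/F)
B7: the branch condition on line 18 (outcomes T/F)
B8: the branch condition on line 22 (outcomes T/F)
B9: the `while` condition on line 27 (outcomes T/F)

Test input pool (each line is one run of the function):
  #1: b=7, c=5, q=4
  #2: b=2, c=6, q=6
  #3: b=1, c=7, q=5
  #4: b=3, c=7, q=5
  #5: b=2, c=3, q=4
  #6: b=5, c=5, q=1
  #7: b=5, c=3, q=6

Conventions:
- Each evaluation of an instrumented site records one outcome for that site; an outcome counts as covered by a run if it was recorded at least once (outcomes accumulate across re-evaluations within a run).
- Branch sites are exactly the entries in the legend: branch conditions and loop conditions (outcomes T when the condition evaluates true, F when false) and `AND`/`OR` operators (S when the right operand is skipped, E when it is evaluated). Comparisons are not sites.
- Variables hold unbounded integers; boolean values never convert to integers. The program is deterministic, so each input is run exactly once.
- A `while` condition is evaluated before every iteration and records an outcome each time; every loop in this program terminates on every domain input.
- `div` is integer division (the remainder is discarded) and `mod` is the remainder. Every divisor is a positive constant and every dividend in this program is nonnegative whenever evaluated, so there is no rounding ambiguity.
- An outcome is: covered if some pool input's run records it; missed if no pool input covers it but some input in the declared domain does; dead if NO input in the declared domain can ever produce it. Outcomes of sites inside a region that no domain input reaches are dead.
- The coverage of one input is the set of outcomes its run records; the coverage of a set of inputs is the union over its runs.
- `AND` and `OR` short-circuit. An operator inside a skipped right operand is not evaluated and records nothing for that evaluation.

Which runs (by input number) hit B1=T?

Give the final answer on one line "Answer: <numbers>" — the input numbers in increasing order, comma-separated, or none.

input #1 (b=7, c=5, q=4): misses B1=T
input #2 (b=2, c=6, q=6): misses B1=T
input #3 (b=1, c=7, q=5): misses B1=T
input #4 (b=3, c=7, q=5): misses B1=T
input #5 (b=2, c=3, q=4): misses B1=T
input #6 (b=5, c=5, q=1): misses B1=T
input #7 (b=5, c=3, q=6): misses B1=T

Answer: none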